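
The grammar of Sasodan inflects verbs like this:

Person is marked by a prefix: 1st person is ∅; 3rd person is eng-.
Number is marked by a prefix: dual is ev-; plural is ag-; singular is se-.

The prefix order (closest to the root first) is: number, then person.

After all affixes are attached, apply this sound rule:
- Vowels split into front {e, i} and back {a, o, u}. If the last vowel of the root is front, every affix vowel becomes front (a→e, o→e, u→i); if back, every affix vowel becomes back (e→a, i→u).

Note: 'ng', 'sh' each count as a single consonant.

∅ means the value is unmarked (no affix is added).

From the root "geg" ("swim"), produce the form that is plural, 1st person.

eggeg

Attach number plural ag- → aggeg.
person = 1st person: zero marking, form stays aggeg.
Apply vowel harmony: aggeg → eggeg.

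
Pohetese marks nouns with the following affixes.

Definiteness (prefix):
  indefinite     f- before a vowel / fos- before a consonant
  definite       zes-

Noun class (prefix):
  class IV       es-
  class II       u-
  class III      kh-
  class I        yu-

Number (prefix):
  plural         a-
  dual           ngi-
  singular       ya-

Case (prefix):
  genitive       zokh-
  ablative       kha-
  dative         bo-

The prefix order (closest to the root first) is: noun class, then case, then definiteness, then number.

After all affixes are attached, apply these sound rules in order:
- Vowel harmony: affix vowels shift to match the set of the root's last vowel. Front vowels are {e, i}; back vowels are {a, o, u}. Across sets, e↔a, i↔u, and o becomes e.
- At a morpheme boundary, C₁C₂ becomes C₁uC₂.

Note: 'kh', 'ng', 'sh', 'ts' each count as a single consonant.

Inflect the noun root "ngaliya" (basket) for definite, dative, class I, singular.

Attach noun class class I yu- → yungaliya.
Attach case dative bo- → boyungaliya.
Attach definiteness definite zes- → zesboyungaliya.
Attach number singular ya- → yazesboyungaliya.
Apply vowel harmony: yazesboyungaliya → yazasboyungaliya.
Apply epenthesis: yazasboyungaliya → yazasuboyungaliya.

yazasuboyungaliya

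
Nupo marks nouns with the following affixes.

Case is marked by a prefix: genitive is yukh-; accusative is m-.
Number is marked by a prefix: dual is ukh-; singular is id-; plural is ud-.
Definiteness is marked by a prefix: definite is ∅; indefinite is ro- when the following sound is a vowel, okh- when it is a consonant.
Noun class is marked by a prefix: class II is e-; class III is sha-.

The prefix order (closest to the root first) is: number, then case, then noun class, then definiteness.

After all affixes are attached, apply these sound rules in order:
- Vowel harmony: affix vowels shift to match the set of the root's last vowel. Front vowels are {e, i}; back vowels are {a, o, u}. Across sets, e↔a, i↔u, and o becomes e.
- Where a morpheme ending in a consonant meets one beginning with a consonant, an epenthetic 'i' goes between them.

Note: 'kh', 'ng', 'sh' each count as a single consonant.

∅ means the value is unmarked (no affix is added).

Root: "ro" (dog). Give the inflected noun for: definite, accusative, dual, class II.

amukhiro

Attach number dual ukh- → ukhro.
Attach case accusative m- → mukhro.
Attach noun class class II e- → emukhro.
definiteness = definite: zero marking, form stays emukhro.
Apply vowel harmony: emukhro → amukhro.
Apply epenthesis: amukhro → amukhiro.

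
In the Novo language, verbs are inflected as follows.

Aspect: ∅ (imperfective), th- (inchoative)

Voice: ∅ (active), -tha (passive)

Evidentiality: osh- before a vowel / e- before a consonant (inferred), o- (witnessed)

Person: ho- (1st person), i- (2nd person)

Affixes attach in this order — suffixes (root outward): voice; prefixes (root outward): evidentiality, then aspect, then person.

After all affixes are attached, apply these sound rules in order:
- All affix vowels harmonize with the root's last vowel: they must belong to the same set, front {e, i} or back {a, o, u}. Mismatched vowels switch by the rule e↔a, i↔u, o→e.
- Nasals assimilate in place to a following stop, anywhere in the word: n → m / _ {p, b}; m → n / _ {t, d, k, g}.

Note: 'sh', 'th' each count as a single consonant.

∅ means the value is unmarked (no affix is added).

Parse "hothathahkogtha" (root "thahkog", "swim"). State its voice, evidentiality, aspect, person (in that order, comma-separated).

Segment: ho-th-e-thahkog-tha.
voice: -tha → passive.
evidentiality: osh/e- → inferred.
aspect: th- → inchoative.
person: ho- → 1st person.

passive, inferred, inchoative, 1st person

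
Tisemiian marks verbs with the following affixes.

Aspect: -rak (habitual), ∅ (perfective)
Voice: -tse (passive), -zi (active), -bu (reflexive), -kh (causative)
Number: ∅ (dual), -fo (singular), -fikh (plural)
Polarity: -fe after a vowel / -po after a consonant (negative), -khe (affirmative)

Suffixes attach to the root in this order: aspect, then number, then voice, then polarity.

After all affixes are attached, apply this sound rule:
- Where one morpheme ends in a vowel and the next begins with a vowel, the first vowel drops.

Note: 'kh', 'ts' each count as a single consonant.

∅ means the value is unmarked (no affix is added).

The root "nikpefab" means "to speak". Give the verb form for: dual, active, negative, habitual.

Attach aspect habitual -rak → nikpefabrak.
number = dual: zero marking, form stays nikpefabrak.
Attach voice active -zi → nikpefabrakzi.
Attach polarity negative -fe (after vowel 'i') → nikpefabrakzife.
Vowel deletion: no change.

nikpefabrakzife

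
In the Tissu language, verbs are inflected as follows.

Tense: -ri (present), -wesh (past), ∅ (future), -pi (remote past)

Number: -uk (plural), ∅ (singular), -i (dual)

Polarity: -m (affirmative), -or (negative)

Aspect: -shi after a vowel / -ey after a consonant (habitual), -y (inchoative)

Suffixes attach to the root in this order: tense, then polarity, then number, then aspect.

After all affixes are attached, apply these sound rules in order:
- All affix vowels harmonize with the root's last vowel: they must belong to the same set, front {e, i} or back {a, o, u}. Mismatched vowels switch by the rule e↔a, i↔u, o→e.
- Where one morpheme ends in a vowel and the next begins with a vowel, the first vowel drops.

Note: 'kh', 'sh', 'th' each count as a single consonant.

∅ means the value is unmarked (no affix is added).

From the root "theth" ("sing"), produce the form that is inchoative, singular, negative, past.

thethweshery

Attach tense past -wesh → thethwesh.
Attach polarity negative -or → thethweshor.
number = singular: zero marking, form stays thethweshor.
Attach aspect inchoative -y → thethweshory.
Apply vowel harmony: thethweshory → thethweshery.
Vowel deletion: no change.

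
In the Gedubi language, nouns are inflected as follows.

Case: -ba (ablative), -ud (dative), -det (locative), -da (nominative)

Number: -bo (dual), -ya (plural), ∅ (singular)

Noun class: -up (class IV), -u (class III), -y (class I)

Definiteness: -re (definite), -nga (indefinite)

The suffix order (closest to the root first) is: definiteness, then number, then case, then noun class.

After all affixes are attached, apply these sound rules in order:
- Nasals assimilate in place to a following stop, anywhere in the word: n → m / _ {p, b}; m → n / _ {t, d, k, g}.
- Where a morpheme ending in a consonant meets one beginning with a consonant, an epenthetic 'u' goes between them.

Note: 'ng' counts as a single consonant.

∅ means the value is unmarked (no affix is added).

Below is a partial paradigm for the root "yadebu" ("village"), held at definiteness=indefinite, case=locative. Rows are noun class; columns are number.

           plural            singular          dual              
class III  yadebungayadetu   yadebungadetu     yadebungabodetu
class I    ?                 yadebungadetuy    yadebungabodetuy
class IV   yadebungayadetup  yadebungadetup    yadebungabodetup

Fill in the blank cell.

yadebungayadetuy

Attach definiteness indefinite -nga → yadebunga.
Attach number plural -ya → yadebungaya.
Attach case locative -det → yadebungayadet.
Attach noun class class I -y → yadebungayadety.
Nasal assimilation: no change.
Apply epenthesis: yadebungayadety → yadebungayadetuy.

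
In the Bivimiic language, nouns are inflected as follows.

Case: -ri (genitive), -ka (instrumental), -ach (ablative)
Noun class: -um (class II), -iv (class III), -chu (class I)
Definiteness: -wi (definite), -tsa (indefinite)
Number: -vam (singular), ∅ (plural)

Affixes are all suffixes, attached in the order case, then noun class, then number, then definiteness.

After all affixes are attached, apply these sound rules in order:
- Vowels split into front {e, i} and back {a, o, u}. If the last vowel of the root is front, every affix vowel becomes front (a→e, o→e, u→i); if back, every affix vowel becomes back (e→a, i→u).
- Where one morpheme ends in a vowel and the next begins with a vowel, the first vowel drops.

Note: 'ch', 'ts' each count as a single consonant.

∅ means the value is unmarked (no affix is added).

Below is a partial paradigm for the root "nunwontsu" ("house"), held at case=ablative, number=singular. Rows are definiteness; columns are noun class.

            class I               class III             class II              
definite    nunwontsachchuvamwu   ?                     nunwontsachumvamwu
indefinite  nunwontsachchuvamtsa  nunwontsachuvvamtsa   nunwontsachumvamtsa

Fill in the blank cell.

nunwontsachuvvamwu

Attach case ablative -ach → nunwontsuach.
Attach noun class class III -iv → nunwontsuachiv.
Attach number singular -vam → nunwontsuachivvam.
Attach definiteness definite -wi → nunwontsuachivvamwi.
Apply vowel harmony: nunwontsuachivvamwi → nunwontsuachuvvamwu.
Apply vowel deletion: nunwontsuachuvvamwu → nunwontsachuvvamwu.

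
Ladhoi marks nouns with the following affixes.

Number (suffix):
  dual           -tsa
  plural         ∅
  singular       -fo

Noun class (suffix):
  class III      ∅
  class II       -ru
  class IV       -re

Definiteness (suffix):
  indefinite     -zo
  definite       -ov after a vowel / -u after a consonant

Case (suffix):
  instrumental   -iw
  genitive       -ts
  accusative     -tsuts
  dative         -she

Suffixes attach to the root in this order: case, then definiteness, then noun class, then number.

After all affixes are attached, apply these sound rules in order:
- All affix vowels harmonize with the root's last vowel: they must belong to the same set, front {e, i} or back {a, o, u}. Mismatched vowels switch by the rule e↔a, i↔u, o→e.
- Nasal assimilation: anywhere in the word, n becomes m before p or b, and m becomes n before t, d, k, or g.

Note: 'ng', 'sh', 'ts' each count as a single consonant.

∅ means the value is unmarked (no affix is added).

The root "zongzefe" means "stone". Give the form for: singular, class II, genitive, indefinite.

zongzefetszerife

Attach case genitive -ts → zongzefets.
Attach definiteness indefinite -zo → zongzefetszo.
Attach noun class class II -ru → zongzefetszoru.
Attach number singular -fo → zongzefetszorufo.
Apply vowel harmony: zongzefetszorufo → zongzefetszerife.
Nasal assimilation: no change.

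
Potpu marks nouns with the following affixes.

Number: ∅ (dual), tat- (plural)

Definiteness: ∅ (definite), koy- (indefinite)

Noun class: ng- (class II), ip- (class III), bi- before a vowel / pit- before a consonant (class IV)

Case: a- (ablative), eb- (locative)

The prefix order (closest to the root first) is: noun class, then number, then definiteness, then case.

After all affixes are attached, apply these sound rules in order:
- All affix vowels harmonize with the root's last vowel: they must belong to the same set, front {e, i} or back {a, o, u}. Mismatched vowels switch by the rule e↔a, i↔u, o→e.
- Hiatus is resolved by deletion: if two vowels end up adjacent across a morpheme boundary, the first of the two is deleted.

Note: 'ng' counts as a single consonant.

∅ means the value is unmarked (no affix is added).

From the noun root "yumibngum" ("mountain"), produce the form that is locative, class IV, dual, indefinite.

Attach noun class class IV pit- (before consonant 'y') → pityumibngum.
number = dual: zero marking, form stays pityumibngum.
Attach definiteness indefinite koy- → koypityumibngum.
Attach case locative eb- → ebkoypityumibngum.
Apply vowel harmony: ebkoypityumibngum → abkoyputyumibngum.
Vowel deletion: no change.

abkoyputyumibngum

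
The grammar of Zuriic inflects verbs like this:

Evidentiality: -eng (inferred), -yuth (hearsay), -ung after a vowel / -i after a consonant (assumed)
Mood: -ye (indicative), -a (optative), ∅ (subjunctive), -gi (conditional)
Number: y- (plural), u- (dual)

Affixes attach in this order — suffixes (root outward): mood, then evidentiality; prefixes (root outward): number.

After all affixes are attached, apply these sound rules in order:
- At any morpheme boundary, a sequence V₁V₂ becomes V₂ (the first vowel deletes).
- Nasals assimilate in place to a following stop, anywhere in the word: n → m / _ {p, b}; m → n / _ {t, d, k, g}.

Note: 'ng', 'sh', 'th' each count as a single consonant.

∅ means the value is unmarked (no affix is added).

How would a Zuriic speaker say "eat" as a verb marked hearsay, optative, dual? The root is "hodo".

Attach mood optative -a → hodoa.
Attach evidentiality hearsay -yuth → hodoayuth.
Attach number dual u- → uhodoayuth.
Apply vowel deletion: uhodoayuth → uhodayuth.
Nasal assimilation: no change.

uhodayuth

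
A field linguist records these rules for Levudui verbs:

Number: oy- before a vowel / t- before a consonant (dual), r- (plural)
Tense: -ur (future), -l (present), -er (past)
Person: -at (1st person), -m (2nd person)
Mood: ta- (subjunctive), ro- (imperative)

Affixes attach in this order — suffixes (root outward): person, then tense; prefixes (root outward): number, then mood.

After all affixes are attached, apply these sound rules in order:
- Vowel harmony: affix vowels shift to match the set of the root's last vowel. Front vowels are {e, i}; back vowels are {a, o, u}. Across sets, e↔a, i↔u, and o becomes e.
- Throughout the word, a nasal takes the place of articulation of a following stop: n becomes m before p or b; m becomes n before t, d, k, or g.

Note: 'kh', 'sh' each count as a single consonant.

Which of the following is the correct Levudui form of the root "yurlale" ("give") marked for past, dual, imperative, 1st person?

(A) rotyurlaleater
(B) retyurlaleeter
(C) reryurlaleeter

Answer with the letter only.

B

Attach person 1st person -at → yurlaleat.
Attach tense past -er → yurlaleater.
Attach number dual t- (before consonant 'y') → tyurlaleater.
Attach mood imperative ro- → rotyurlaleater.
Apply vowel harmony: rotyurlaleater → retyurlaleeter.
Nasal assimilation: no change.
So the correct form is retyurlaleeter, option (B).
(C) reryurlaleeter is wrong: it uses plural instead of dual for number.
(A) rotyurlaleater is wrong: it fails to apply the sound rule(s).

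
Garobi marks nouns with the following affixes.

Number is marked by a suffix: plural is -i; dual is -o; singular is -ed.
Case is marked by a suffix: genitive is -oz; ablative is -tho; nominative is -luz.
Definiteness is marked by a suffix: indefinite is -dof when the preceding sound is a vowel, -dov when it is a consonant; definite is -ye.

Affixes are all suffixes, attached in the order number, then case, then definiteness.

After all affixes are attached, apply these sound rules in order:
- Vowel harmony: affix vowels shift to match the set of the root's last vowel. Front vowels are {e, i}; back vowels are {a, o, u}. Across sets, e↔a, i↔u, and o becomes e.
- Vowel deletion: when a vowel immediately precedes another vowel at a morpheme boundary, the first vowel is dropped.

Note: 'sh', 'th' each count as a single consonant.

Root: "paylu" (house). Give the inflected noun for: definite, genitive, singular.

payladozya

Attach number singular -ed → paylued.
Attach case genitive -oz → payluedoz.
Attach definiteness definite -ye → payluedozye.
Apply vowel harmony: payluedozye → payluadozya.
Apply vowel deletion: payluadozya → payladozya.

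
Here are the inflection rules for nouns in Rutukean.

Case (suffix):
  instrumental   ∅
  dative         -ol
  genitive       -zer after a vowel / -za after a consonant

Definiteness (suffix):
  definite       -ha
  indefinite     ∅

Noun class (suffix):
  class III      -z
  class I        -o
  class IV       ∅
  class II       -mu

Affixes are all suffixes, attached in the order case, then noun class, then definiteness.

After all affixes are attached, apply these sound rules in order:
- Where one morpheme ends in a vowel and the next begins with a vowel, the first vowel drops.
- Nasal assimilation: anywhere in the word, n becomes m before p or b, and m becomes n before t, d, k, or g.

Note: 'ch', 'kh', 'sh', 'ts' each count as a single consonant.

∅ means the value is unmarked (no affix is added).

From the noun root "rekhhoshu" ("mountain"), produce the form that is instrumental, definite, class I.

case = instrumental: zero marking, form stays rekhhoshu.
Attach noun class class I -o → rekhhoshuo.
Attach definiteness definite -ha → rekhhoshuoha.
Apply vowel deletion: rekhhoshuoha → rekhhoshoha.
Nasal assimilation: no change.

rekhhoshoha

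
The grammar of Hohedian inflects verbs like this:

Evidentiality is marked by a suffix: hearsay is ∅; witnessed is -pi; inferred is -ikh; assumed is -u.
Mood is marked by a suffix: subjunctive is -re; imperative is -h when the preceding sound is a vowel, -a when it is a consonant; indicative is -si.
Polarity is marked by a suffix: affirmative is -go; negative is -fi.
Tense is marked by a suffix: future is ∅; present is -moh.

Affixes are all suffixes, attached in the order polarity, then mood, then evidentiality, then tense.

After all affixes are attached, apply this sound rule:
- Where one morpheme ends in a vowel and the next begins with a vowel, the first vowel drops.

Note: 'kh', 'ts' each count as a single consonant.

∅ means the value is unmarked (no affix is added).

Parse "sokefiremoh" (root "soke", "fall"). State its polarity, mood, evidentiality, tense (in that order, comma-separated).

negative, subjunctive, hearsay, present

Segment: soke-fi-re-moh.
polarity: -fi → negative.
mood: -re → subjunctive.
evidentiality: ∅ → hearsay.
tense: -moh → present.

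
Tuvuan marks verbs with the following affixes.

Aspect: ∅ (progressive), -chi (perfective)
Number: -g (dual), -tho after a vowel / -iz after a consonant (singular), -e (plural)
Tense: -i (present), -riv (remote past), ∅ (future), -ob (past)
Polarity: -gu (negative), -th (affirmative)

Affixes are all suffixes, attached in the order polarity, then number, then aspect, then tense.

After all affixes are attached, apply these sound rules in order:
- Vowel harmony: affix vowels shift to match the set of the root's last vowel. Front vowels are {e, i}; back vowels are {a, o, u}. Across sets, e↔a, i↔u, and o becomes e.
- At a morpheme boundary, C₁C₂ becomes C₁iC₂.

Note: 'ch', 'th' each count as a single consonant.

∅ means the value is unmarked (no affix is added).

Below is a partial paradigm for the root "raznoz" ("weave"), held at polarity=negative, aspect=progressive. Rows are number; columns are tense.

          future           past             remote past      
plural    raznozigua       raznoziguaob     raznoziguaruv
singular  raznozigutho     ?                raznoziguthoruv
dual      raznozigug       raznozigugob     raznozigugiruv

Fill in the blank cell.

Attach polarity negative -gu → raznozgu.
Attach number singular -tho (after vowel 'u') → raznozgutho.
aspect = progressive: zero marking, form stays raznozgutho.
Attach tense past -ob → raznozguthoob.
Vowel harmony: no change.
Apply epenthesis: raznozguthoob → raznoziguthoob.

raznoziguthoob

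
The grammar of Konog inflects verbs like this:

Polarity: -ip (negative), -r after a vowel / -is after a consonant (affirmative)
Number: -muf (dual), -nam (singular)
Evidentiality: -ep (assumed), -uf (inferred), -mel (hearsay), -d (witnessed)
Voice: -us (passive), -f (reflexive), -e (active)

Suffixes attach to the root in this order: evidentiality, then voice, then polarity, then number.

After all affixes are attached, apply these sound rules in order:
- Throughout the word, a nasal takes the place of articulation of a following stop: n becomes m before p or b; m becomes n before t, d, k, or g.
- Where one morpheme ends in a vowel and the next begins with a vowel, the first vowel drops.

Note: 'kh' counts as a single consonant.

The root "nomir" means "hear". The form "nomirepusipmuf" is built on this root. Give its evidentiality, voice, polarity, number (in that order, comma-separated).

Segment: nomir-ep-us-ip-muf.
evidentiality: -ep → assumed.
voice: -us → passive.
polarity: -ip → negative.
number: -muf → dual.

assumed, passive, negative, dual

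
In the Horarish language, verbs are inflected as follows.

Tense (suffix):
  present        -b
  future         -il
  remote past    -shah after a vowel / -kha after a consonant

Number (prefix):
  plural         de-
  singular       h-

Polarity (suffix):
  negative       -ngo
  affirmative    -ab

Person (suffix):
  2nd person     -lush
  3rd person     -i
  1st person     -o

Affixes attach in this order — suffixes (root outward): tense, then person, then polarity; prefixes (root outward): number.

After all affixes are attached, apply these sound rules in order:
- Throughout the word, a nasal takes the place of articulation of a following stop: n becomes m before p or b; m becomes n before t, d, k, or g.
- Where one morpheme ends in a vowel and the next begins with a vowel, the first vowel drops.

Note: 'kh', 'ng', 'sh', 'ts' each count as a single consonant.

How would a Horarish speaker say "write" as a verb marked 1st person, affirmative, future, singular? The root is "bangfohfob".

hbangfohfobilab

Attach tense future -il → bangfohfobil.
Attach person 1st person -o → bangfohfobilo.
Attach number singular h- → hbangfohfobilo.
Attach polarity affirmative -ab → hbangfohfobiloab.
Nasal assimilation: no change.
Apply vowel deletion: hbangfohfobiloab → hbangfohfobilab.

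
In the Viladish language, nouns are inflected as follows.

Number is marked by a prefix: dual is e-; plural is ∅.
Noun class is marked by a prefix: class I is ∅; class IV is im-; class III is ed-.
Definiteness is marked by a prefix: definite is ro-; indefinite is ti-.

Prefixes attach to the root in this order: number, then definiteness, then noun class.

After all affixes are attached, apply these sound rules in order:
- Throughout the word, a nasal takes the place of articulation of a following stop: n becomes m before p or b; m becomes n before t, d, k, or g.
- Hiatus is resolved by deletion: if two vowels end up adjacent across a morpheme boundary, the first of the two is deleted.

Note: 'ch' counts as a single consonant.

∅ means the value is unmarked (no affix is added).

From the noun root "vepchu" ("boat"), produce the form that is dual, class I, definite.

revepchu

Attach number dual e- → evepchu.
Attach definiteness definite ro- → roevepchu.
noun class = class I: zero marking, form stays roevepchu.
Nasal assimilation: no change.
Apply vowel deletion: roevepchu → revepchu.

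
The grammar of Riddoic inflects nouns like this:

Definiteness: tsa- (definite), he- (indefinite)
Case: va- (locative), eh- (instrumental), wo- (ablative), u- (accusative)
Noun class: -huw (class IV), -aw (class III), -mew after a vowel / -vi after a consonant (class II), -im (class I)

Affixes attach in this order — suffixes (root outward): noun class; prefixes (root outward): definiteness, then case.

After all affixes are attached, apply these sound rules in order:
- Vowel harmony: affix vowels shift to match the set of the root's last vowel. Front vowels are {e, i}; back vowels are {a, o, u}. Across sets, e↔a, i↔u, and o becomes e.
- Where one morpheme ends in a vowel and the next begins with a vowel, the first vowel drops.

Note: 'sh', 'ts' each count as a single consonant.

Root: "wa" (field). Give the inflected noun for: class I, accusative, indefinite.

Attach definiteness indefinite he- → hewa.
Attach noun class class I -im → hewaim.
Attach case accusative u- → uhewaim.
Apply vowel harmony: uhewaim → uhawaum.
Apply vowel deletion: uhawaum → uhawum.

uhawum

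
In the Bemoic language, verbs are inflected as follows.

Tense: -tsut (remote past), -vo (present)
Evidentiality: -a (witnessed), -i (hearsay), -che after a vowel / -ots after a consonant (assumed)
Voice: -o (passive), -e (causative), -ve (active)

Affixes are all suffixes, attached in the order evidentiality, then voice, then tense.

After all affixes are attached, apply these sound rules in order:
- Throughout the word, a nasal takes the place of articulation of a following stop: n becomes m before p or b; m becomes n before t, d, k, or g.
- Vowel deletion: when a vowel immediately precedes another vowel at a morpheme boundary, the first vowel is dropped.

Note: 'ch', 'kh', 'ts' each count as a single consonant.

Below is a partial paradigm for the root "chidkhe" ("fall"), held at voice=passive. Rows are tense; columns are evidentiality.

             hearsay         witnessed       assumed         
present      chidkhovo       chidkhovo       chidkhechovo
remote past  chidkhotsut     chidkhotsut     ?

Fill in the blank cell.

chidkhechotsut

Attach evidentiality assumed -che (after vowel 'e') → chidkheche.
Attach voice passive -o → chidkhecheo.
Attach tense remote past -tsut → chidkhecheotsut.
Nasal assimilation: no change.
Apply vowel deletion: chidkhecheotsut → chidkhechotsut.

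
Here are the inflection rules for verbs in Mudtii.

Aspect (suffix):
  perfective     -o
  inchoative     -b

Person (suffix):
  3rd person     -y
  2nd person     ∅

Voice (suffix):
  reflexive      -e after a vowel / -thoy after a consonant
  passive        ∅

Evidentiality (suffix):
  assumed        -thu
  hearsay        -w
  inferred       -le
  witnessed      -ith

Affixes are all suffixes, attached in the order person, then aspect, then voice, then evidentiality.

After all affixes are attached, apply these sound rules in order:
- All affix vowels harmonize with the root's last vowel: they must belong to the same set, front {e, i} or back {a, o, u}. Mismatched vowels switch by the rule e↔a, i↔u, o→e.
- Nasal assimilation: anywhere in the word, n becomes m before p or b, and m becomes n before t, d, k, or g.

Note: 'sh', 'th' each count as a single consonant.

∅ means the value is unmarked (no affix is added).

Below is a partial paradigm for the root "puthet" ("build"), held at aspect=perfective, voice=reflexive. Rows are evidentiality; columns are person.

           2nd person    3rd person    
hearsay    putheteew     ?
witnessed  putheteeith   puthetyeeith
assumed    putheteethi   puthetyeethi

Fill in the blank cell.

puthetyeew

Attach person 3rd person -y → puthety.
Attach aspect perfective -o → puthetyo.
Attach voice reflexive -e (after vowel 'o') → puthetyoe.
Attach evidentiality hearsay -w → puthetyoew.
Apply vowel harmony: puthetyoew → puthetyeew.
Nasal assimilation: no change.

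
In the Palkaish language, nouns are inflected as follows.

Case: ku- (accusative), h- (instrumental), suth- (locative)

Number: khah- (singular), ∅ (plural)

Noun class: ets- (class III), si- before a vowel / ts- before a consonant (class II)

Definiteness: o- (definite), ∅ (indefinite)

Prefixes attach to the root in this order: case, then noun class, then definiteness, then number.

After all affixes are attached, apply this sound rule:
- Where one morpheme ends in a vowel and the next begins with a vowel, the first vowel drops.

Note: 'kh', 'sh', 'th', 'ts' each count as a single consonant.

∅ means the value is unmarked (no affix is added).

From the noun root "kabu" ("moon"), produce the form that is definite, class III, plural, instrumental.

Attach case instrumental h- → hkabu.
Attach noun class class III ets- → etshkabu.
Attach definiteness definite o- → oetshkabu.
number = plural: zero marking, form stays oetshkabu.
Apply vowel deletion: oetshkabu → etshkabu.

etshkabu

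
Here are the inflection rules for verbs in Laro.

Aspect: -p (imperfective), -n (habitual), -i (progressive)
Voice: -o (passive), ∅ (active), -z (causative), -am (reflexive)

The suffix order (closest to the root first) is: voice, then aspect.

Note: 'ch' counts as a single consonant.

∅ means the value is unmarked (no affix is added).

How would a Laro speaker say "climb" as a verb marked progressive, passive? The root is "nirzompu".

Attach voice passive -o → nirzompuo.
Attach aspect progressive -i → nirzompuoi.

nirzompuoi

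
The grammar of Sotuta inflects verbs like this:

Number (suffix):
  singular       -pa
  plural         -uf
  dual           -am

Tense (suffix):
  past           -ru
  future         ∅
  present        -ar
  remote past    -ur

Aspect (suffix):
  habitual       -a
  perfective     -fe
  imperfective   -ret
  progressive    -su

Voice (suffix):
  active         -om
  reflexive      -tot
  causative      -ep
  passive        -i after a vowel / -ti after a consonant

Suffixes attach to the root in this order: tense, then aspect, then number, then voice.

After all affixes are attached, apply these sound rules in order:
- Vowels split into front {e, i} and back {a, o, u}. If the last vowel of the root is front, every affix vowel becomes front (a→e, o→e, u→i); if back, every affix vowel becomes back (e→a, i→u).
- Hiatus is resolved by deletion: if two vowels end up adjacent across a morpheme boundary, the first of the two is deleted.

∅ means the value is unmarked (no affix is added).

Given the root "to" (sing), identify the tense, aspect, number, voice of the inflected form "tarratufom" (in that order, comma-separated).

present, imperfective, plural, active

Segment: to-ar-ret-uf-om.
tense: -ar → present.
aspect: -ret → imperfective.
number: -uf → plural.
voice: -om → active.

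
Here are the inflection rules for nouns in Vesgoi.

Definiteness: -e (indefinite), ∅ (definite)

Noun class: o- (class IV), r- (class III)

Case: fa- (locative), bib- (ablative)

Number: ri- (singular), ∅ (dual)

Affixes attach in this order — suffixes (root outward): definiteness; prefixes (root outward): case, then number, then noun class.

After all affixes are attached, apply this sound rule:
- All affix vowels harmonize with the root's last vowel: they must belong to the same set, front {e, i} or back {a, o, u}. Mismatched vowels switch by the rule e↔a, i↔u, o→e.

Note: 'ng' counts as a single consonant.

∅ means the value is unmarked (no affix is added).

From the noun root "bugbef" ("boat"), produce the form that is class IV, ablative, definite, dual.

ebibbugbef

Attach case ablative bib- → bibbugbef.
number = dual: zero marking, form stays bibbugbef.
definiteness = definite: zero marking, form stays bibbugbef.
Attach noun class class IV o- → obibbugbef.
Apply vowel harmony: obibbugbef → ebibbugbef.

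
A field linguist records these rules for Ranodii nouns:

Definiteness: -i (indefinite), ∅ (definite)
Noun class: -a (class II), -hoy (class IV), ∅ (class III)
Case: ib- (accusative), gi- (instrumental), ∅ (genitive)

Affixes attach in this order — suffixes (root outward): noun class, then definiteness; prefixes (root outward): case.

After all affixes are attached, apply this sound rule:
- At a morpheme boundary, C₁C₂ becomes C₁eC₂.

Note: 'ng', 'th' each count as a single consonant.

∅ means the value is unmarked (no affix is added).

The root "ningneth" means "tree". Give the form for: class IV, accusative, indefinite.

Attach noun class class IV -hoy → ningnethhoy.
Attach definiteness indefinite -i → ningnethhoyi.
Attach case accusative ib- → ibningnethhoyi.
Apply epenthesis: ibningnethhoyi → ibeningnethehoyi.

ibeningnethehoyi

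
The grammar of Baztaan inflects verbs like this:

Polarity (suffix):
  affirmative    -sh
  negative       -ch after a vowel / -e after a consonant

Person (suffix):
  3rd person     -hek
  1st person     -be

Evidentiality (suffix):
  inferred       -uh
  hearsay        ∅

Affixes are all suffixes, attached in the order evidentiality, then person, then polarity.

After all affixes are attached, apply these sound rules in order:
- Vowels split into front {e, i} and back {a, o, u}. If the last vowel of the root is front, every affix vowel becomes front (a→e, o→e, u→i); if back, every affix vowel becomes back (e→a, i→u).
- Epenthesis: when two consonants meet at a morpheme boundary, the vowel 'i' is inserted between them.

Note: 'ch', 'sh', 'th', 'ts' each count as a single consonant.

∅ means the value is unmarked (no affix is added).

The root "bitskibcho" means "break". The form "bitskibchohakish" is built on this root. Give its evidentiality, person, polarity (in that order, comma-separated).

Segment: bitskibcho-hek-sh.
evidentiality: ∅ → hearsay.
person: -hek → 3rd person.
polarity: -sh → affirmative.

hearsay, 3rd person, affirmative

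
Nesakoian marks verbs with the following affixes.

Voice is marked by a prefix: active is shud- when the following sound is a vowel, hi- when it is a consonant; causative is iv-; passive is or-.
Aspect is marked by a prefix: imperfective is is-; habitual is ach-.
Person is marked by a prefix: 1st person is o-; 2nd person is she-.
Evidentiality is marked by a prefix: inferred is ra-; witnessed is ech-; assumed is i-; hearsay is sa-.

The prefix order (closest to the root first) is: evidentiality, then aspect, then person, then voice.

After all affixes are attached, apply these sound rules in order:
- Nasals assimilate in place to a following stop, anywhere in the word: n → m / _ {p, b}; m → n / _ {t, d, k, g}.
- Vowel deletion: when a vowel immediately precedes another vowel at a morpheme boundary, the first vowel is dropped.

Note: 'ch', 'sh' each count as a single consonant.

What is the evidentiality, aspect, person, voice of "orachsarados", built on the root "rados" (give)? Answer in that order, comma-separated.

Segment: or-o-ach-sa-rados.
evidentiality: sa- → hearsay.
aspect: ach- → habitual.
person: o- → 1st person.
voice: or- → passive.

hearsay, habitual, 1st person, passive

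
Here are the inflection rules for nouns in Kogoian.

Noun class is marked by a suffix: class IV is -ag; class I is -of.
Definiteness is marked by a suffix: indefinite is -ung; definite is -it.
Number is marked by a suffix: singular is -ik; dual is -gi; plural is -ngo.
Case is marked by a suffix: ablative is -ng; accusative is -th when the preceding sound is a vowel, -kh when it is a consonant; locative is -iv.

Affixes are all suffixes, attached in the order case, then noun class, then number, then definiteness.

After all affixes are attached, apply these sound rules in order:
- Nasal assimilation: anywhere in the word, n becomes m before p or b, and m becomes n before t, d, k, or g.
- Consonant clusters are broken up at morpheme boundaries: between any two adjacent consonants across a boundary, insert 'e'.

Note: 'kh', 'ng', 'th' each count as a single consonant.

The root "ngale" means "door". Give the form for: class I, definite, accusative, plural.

Attach case accusative -th (after vowel 'e') → ngaleth.
Attach noun class class I -of → ngalethof.
Attach number plural -ngo → ngalethofngo.
Attach definiteness definite -it → ngalethofngoit.
Nasal assimilation: no change.
Apply epenthesis: ngalethofngoit → ngalethofengoit.

ngalethofengoit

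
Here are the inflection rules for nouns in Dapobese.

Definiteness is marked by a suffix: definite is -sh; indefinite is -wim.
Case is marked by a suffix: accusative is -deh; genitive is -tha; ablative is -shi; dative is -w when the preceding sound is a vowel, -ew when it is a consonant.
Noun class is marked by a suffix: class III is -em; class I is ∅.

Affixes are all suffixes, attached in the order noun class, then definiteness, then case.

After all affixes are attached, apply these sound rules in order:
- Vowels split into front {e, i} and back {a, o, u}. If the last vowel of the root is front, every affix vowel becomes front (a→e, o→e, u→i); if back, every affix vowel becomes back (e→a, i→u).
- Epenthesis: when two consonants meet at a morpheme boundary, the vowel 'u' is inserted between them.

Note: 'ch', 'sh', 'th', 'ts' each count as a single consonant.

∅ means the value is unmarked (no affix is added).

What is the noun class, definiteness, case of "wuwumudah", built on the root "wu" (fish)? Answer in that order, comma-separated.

class I, indefinite, accusative

Segment: wu-wim-deh.
noun class: ∅ → class I.
definiteness: -wim → indefinite.
case: -deh → accusative.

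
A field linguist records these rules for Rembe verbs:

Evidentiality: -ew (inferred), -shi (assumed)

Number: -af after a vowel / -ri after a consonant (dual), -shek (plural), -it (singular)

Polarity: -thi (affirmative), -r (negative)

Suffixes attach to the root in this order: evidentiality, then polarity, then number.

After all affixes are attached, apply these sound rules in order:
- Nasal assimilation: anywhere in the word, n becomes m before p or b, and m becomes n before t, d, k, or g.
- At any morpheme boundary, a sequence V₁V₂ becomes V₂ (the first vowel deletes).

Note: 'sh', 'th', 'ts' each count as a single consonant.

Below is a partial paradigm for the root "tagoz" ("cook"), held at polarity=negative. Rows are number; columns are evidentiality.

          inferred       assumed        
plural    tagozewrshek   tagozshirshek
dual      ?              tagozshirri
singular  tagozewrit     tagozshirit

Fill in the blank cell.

Attach evidentiality inferred -ew → tagozew.
Attach polarity negative -r → tagozewr.
Attach number dual -ri (after consonant 'r') → tagozewrri.
Nasal assimilation: no change.
Vowel deletion: no change.

tagozewrri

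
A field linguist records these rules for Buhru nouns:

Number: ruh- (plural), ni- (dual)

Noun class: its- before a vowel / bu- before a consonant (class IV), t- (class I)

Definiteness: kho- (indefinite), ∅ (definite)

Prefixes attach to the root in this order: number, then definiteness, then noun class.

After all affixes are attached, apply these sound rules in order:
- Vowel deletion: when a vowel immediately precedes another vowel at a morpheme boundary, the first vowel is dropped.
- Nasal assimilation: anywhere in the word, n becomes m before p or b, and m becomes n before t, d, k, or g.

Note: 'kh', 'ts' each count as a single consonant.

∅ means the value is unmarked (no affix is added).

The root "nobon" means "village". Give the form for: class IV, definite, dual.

Attach number dual ni- → ninobon.
definiteness = definite: zero marking, form stays ninobon.
Attach noun class class IV bu- (before consonant 'n') → buninobon.
Vowel deletion: no change.
Nasal assimilation: no change.

buninobon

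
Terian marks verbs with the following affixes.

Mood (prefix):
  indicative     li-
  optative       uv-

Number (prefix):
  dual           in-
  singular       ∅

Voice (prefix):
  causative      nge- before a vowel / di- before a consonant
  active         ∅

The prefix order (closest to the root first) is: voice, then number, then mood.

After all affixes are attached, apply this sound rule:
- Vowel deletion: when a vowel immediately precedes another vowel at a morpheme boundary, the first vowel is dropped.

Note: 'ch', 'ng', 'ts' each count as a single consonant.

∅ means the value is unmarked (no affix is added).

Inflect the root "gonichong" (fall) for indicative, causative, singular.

Attach voice causative di- (before consonant 'g') → digonichong.
number = singular: zero marking, form stays digonichong.
Attach mood indicative li- → lidigonichong.
Vowel deletion: no change.

lidigonichong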